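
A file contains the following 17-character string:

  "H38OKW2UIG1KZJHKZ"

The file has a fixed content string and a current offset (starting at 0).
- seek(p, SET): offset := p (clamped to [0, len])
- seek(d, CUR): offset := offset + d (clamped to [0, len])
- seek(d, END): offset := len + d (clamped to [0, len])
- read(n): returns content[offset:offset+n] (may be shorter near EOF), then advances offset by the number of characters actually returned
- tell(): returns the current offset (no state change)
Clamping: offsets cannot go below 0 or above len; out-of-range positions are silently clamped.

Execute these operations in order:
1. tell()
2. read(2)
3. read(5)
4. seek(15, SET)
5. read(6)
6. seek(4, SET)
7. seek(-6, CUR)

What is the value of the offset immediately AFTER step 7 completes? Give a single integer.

Answer: 0

Derivation:
After 1 (tell()): offset=0
After 2 (read(2)): returned 'H3', offset=2
After 3 (read(5)): returned '8OKW2', offset=7
After 4 (seek(15, SET)): offset=15
After 5 (read(6)): returned 'KZ', offset=17
After 6 (seek(4, SET)): offset=4
After 7 (seek(-6, CUR)): offset=0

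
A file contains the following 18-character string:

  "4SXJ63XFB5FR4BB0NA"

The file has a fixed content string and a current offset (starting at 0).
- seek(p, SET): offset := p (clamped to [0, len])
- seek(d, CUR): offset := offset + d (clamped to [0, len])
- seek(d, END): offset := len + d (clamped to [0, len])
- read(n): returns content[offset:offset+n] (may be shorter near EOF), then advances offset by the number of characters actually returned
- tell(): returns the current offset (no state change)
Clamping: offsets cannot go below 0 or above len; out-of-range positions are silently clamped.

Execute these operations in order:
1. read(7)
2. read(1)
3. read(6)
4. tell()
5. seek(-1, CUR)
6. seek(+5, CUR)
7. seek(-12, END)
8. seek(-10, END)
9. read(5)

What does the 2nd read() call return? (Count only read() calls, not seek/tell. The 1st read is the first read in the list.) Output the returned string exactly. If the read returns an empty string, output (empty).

After 1 (read(7)): returned '4SXJ63X', offset=7
After 2 (read(1)): returned 'F', offset=8
After 3 (read(6)): returned 'B5FR4B', offset=14
After 4 (tell()): offset=14
After 5 (seek(-1, CUR)): offset=13
After 6 (seek(+5, CUR)): offset=18
After 7 (seek(-12, END)): offset=6
After 8 (seek(-10, END)): offset=8
After 9 (read(5)): returned 'B5FR4', offset=13

Answer: F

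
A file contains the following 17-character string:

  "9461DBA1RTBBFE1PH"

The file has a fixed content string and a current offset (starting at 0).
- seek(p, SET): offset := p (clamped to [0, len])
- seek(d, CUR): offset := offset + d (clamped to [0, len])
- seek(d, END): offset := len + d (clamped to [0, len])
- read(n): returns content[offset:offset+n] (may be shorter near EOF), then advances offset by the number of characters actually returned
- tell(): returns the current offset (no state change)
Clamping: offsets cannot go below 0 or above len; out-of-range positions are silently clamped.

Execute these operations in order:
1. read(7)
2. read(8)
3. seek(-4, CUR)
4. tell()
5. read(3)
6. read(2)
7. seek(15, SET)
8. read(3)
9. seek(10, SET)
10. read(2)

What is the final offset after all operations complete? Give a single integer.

Answer: 12

Derivation:
After 1 (read(7)): returned '9461DBA', offset=7
After 2 (read(8)): returned '1RTBBFE1', offset=15
After 3 (seek(-4, CUR)): offset=11
After 4 (tell()): offset=11
After 5 (read(3)): returned 'BFE', offset=14
After 6 (read(2)): returned '1P', offset=16
After 7 (seek(15, SET)): offset=15
After 8 (read(3)): returned 'PH', offset=17
After 9 (seek(10, SET)): offset=10
After 10 (read(2)): returned 'BB', offset=12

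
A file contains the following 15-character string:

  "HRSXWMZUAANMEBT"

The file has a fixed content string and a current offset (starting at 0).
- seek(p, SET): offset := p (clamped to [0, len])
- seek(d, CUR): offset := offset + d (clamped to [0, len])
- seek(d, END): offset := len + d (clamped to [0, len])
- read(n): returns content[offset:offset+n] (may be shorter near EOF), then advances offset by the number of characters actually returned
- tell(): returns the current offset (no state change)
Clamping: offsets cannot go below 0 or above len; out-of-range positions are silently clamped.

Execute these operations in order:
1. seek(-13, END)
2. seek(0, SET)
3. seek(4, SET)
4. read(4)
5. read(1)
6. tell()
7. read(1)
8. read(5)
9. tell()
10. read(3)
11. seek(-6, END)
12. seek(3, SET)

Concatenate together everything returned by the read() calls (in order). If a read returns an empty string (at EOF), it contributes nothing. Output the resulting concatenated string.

Answer: WMZUAANMEBT

Derivation:
After 1 (seek(-13, END)): offset=2
After 2 (seek(0, SET)): offset=0
After 3 (seek(4, SET)): offset=4
After 4 (read(4)): returned 'WMZU', offset=8
After 5 (read(1)): returned 'A', offset=9
After 6 (tell()): offset=9
After 7 (read(1)): returned 'A', offset=10
After 8 (read(5)): returned 'NMEBT', offset=15
After 9 (tell()): offset=15
After 10 (read(3)): returned '', offset=15
After 11 (seek(-6, END)): offset=9
After 12 (seek(3, SET)): offset=3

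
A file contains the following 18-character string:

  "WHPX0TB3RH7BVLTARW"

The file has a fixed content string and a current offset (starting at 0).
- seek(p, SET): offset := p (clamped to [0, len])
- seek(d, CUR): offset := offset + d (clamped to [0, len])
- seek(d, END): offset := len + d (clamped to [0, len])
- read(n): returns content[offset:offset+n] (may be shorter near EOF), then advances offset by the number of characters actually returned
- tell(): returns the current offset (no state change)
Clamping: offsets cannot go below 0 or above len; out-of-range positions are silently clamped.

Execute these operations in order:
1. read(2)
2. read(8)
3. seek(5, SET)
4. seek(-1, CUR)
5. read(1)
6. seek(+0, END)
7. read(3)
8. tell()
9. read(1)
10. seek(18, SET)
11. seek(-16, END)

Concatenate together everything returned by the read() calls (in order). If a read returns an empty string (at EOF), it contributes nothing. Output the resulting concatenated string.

After 1 (read(2)): returned 'WH', offset=2
After 2 (read(8)): returned 'PX0TB3RH', offset=10
After 3 (seek(5, SET)): offset=5
After 4 (seek(-1, CUR)): offset=4
After 5 (read(1)): returned '0', offset=5
After 6 (seek(+0, END)): offset=18
After 7 (read(3)): returned '', offset=18
After 8 (tell()): offset=18
After 9 (read(1)): returned '', offset=18
After 10 (seek(18, SET)): offset=18
After 11 (seek(-16, END)): offset=2

Answer: WHPX0TB3RH0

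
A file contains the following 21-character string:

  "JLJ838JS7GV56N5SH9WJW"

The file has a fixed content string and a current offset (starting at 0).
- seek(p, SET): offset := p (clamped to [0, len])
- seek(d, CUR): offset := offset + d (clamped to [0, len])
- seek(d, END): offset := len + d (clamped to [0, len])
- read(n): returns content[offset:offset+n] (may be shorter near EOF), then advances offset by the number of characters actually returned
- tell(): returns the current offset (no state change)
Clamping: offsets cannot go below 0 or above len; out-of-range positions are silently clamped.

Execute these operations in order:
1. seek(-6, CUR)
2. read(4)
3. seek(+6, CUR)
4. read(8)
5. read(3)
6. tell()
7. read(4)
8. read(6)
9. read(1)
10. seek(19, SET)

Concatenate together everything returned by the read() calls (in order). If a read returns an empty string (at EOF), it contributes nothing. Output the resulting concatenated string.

Answer: JLJ8V56N5SH9WJW

Derivation:
After 1 (seek(-6, CUR)): offset=0
After 2 (read(4)): returned 'JLJ8', offset=4
After 3 (seek(+6, CUR)): offset=10
After 4 (read(8)): returned 'V56N5SH9', offset=18
After 5 (read(3)): returned 'WJW', offset=21
After 6 (tell()): offset=21
After 7 (read(4)): returned '', offset=21
After 8 (read(6)): returned '', offset=21
After 9 (read(1)): returned '', offset=21
After 10 (seek(19, SET)): offset=19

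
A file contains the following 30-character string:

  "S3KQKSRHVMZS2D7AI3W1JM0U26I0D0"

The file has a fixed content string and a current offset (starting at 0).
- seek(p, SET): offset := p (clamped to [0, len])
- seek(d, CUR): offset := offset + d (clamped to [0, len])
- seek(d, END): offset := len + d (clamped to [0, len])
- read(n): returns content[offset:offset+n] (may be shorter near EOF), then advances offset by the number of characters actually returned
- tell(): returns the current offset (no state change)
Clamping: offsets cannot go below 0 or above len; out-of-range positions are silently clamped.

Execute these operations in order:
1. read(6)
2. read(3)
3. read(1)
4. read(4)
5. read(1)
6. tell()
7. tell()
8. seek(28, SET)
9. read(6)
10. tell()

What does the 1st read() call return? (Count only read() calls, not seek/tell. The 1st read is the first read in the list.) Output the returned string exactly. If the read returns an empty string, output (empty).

After 1 (read(6)): returned 'S3KQKS', offset=6
After 2 (read(3)): returned 'RHV', offset=9
After 3 (read(1)): returned 'M', offset=10
After 4 (read(4)): returned 'ZS2D', offset=14
After 5 (read(1)): returned '7', offset=15
After 6 (tell()): offset=15
After 7 (tell()): offset=15
After 8 (seek(28, SET)): offset=28
After 9 (read(6)): returned 'D0', offset=30
After 10 (tell()): offset=30

Answer: S3KQKS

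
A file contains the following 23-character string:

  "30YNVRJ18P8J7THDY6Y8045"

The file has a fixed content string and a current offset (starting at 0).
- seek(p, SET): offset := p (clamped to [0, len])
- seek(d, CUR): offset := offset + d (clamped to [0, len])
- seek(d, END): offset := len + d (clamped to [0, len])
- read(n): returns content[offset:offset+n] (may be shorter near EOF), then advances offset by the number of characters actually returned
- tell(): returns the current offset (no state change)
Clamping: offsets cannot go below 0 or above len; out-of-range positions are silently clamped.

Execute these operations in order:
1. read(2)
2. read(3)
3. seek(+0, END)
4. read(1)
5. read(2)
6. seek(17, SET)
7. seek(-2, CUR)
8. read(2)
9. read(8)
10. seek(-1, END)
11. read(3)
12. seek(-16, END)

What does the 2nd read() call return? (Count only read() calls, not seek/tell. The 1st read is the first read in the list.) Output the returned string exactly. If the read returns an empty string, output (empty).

Answer: YNV

Derivation:
After 1 (read(2)): returned '30', offset=2
After 2 (read(3)): returned 'YNV', offset=5
After 3 (seek(+0, END)): offset=23
After 4 (read(1)): returned '', offset=23
After 5 (read(2)): returned '', offset=23
After 6 (seek(17, SET)): offset=17
After 7 (seek(-2, CUR)): offset=15
After 8 (read(2)): returned 'DY', offset=17
After 9 (read(8)): returned '6Y8045', offset=23
After 10 (seek(-1, END)): offset=22
After 11 (read(3)): returned '5', offset=23
After 12 (seek(-16, END)): offset=7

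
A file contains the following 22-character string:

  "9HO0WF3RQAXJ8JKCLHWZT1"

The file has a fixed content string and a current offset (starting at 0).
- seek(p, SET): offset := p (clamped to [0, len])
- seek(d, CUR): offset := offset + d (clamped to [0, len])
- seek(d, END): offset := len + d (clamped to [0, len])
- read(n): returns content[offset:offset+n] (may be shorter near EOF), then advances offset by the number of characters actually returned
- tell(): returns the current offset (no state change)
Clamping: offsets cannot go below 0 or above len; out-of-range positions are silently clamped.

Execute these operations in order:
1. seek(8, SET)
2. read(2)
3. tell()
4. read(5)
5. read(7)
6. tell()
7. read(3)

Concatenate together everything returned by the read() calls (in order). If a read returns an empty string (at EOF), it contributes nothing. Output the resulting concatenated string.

Answer: QAXJ8JKCLHWZT1

Derivation:
After 1 (seek(8, SET)): offset=8
After 2 (read(2)): returned 'QA', offset=10
After 3 (tell()): offset=10
After 4 (read(5)): returned 'XJ8JK', offset=15
After 5 (read(7)): returned 'CLHWZT1', offset=22
After 6 (tell()): offset=22
After 7 (read(3)): returned '', offset=22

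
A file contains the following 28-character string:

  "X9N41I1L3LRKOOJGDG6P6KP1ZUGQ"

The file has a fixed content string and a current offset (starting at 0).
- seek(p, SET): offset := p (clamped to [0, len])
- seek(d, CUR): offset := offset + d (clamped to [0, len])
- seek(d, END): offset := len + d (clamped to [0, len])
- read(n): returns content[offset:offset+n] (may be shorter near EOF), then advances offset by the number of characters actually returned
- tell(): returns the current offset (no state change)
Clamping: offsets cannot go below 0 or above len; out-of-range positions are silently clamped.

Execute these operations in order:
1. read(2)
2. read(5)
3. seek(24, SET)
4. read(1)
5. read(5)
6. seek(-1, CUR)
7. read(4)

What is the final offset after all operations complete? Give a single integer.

After 1 (read(2)): returned 'X9', offset=2
After 2 (read(5)): returned 'N41I1', offset=7
After 3 (seek(24, SET)): offset=24
After 4 (read(1)): returned 'Z', offset=25
After 5 (read(5)): returned 'UGQ', offset=28
After 6 (seek(-1, CUR)): offset=27
After 7 (read(4)): returned 'Q', offset=28

Answer: 28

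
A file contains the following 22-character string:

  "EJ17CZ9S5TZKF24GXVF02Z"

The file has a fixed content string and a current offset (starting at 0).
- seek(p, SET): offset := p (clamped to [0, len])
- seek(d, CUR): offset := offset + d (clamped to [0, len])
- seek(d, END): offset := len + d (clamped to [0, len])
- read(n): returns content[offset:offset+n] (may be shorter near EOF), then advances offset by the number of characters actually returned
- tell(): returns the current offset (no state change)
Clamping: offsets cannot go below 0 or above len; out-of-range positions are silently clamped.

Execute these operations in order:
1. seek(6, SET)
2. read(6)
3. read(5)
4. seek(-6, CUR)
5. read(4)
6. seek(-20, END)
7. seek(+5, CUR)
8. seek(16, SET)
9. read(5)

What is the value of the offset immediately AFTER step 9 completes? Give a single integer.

Answer: 21

Derivation:
After 1 (seek(6, SET)): offset=6
After 2 (read(6)): returned '9S5TZK', offset=12
After 3 (read(5)): returned 'F24GX', offset=17
After 4 (seek(-6, CUR)): offset=11
After 5 (read(4)): returned 'KF24', offset=15
After 6 (seek(-20, END)): offset=2
After 7 (seek(+5, CUR)): offset=7
After 8 (seek(16, SET)): offset=16
After 9 (read(5)): returned 'XVF02', offset=21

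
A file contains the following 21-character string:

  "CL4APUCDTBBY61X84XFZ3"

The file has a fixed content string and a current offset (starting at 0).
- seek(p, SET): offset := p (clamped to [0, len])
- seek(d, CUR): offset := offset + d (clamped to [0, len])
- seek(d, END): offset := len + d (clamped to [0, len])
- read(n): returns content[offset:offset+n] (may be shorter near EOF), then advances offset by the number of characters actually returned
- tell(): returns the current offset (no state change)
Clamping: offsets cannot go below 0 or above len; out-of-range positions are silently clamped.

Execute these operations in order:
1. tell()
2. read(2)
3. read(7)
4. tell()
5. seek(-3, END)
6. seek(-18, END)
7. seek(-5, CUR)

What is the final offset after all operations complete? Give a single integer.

Answer: 0

Derivation:
After 1 (tell()): offset=0
After 2 (read(2)): returned 'CL', offset=2
After 3 (read(7)): returned '4APUCDT', offset=9
After 4 (tell()): offset=9
After 5 (seek(-3, END)): offset=18
After 6 (seek(-18, END)): offset=3
After 7 (seek(-5, CUR)): offset=0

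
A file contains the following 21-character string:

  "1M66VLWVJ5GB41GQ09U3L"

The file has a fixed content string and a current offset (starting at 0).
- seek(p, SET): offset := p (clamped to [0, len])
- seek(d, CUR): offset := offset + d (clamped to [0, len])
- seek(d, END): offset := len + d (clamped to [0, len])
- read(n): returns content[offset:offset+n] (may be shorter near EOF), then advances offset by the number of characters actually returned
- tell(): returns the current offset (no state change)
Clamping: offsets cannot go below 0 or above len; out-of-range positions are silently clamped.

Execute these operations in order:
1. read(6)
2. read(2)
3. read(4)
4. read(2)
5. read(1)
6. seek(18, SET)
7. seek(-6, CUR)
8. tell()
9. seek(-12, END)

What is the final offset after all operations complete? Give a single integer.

Answer: 9

Derivation:
After 1 (read(6)): returned '1M66VL', offset=6
After 2 (read(2)): returned 'WV', offset=8
After 3 (read(4)): returned 'J5GB', offset=12
After 4 (read(2)): returned '41', offset=14
After 5 (read(1)): returned 'G', offset=15
After 6 (seek(18, SET)): offset=18
After 7 (seek(-6, CUR)): offset=12
After 8 (tell()): offset=12
After 9 (seek(-12, END)): offset=9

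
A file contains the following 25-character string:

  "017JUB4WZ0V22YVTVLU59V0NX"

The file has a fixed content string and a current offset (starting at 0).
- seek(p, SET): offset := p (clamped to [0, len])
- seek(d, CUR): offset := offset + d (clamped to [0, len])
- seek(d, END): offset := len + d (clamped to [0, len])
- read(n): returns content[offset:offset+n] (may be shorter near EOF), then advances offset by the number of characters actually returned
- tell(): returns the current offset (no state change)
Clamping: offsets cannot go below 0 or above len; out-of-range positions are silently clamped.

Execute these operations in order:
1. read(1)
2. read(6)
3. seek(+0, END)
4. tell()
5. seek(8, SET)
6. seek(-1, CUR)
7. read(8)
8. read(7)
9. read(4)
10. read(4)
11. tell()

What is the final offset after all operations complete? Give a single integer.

Answer: 25

Derivation:
After 1 (read(1)): returned '0', offset=1
After 2 (read(6)): returned '17JUB4', offset=7
After 3 (seek(+0, END)): offset=25
After 4 (tell()): offset=25
After 5 (seek(8, SET)): offset=8
After 6 (seek(-1, CUR)): offset=7
After 7 (read(8)): returned 'WZ0V22YV', offset=15
After 8 (read(7)): returned 'TVLU59V', offset=22
After 9 (read(4)): returned '0NX', offset=25
After 10 (read(4)): returned '', offset=25
After 11 (tell()): offset=25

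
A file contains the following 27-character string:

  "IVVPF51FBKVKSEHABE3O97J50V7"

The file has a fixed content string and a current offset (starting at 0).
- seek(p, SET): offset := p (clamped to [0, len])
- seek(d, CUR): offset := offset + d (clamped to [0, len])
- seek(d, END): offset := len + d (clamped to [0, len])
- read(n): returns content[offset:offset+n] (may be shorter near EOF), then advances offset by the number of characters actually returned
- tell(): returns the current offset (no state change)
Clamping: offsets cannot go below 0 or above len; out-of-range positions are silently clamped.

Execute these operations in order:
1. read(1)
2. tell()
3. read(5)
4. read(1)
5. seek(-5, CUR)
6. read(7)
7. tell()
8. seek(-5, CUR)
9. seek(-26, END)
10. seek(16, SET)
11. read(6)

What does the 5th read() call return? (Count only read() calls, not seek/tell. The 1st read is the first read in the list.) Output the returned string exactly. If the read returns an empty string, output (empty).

After 1 (read(1)): returned 'I', offset=1
After 2 (tell()): offset=1
After 3 (read(5)): returned 'VVPF5', offset=6
After 4 (read(1)): returned '1', offset=7
After 5 (seek(-5, CUR)): offset=2
After 6 (read(7)): returned 'VPF51FB', offset=9
After 7 (tell()): offset=9
After 8 (seek(-5, CUR)): offset=4
After 9 (seek(-26, END)): offset=1
After 10 (seek(16, SET)): offset=16
After 11 (read(6)): returned 'BE3O97', offset=22

Answer: BE3O97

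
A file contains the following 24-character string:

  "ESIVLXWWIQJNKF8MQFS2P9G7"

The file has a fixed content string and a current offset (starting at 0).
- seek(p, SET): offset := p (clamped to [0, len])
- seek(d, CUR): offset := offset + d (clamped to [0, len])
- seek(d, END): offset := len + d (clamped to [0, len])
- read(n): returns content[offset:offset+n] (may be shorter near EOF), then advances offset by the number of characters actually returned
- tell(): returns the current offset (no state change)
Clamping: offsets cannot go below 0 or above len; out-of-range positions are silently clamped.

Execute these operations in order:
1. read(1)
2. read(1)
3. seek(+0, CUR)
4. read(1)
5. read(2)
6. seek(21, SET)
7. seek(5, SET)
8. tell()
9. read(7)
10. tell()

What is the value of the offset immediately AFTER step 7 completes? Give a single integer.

Answer: 5

Derivation:
After 1 (read(1)): returned 'E', offset=1
After 2 (read(1)): returned 'S', offset=2
After 3 (seek(+0, CUR)): offset=2
After 4 (read(1)): returned 'I', offset=3
After 5 (read(2)): returned 'VL', offset=5
After 6 (seek(21, SET)): offset=21
After 7 (seek(5, SET)): offset=5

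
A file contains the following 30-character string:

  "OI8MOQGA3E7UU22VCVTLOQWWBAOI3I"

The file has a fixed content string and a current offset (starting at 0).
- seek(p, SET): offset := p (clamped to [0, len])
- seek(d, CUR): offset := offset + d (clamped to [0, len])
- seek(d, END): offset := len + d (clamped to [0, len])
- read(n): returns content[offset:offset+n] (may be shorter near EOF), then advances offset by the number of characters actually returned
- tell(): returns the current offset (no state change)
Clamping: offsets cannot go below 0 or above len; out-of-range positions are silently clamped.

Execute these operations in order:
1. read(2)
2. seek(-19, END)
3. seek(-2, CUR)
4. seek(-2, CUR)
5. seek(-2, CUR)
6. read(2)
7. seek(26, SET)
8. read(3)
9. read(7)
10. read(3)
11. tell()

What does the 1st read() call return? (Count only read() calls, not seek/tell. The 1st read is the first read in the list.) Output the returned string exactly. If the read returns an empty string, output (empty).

After 1 (read(2)): returned 'OI', offset=2
After 2 (seek(-19, END)): offset=11
After 3 (seek(-2, CUR)): offset=9
After 4 (seek(-2, CUR)): offset=7
After 5 (seek(-2, CUR)): offset=5
After 6 (read(2)): returned 'QG', offset=7
After 7 (seek(26, SET)): offset=26
After 8 (read(3)): returned 'OI3', offset=29
After 9 (read(7)): returned 'I', offset=30
After 10 (read(3)): returned '', offset=30
After 11 (tell()): offset=30

Answer: OI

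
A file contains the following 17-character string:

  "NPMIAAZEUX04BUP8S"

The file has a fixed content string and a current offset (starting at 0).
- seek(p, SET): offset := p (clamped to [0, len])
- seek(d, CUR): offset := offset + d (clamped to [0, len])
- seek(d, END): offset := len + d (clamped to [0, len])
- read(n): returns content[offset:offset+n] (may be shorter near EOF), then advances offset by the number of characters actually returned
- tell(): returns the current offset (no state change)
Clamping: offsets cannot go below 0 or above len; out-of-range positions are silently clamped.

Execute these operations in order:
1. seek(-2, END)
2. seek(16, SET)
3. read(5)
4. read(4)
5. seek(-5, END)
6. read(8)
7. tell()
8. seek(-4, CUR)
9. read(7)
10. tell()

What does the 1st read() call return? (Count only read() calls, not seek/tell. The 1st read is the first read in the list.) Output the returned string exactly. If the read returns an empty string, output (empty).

Answer: S

Derivation:
After 1 (seek(-2, END)): offset=15
After 2 (seek(16, SET)): offset=16
After 3 (read(5)): returned 'S', offset=17
After 4 (read(4)): returned '', offset=17
After 5 (seek(-5, END)): offset=12
After 6 (read(8)): returned 'BUP8S', offset=17
After 7 (tell()): offset=17
After 8 (seek(-4, CUR)): offset=13
After 9 (read(7)): returned 'UP8S', offset=17
After 10 (tell()): offset=17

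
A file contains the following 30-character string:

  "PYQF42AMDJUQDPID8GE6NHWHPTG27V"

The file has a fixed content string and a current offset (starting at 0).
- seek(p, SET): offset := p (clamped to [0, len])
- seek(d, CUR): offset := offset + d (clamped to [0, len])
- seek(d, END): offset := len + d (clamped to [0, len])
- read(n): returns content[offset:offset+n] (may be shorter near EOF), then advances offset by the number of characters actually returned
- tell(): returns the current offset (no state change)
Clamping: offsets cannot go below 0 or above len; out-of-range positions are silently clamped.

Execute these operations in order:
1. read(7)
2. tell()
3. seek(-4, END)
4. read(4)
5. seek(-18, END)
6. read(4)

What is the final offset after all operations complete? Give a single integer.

Answer: 16

Derivation:
After 1 (read(7)): returned 'PYQF42A', offset=7
After 2 (tell()): offset=7
After 3 (seek(-4, END)): offset=26
After 4 (read(4)): returned 'G27V', offset=30
After 5 (seek(-18, END)): offset=12
After 6 (read(4)): returned 'DPID', offset=16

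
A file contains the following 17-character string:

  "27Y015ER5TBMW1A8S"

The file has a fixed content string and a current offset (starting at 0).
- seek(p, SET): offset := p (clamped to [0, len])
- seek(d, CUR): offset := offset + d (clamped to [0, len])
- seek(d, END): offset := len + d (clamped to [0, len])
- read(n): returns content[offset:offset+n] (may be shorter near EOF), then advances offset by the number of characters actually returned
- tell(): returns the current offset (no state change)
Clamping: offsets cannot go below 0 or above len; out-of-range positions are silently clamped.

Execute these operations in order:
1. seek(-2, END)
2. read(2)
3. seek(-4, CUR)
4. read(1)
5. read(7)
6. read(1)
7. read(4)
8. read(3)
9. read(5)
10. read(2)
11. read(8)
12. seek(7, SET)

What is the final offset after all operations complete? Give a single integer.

Answer: 7

Derivation:
After 1 (seek(-2, END)): offset=15
After 2 (read(2)): returned '8S', offset=17
After 3 (seek(-4, CUR)): offset=13
After 4 (read(1)): returned '1', offset=14
After 5 (read(7)): returned 'A8S', offset=17
After 6 (read(1)): returned '', offset=17
After 7 (read(4)): returned '', offset=17
After 8 (read(3)): returned '', offset=17
After 9 (read(5)): returned '', offset=17
After 10 (read(2)): returned '', offset=17
After 11 (read(8)): returned '', offset=17
After 12 (seek(7, SET)): offset=7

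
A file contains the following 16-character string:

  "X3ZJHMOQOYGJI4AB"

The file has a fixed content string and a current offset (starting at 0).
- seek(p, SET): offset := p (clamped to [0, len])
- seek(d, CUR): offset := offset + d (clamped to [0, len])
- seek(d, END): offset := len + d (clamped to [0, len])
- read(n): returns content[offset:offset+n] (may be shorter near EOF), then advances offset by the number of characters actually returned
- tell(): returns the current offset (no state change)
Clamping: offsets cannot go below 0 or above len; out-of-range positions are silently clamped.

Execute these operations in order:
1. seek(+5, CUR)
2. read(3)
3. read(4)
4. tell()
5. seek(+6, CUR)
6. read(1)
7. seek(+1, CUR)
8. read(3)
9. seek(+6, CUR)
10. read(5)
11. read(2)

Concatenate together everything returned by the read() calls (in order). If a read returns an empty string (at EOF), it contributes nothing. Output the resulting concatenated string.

Answer: MOQOYGJ

Derivation:
After 1 (seek(+5, CUR)): offset=5
After 2 (read(3)): returned 'MOQ', offset=8
After 3 (read(4)): returned 'OYGJ', offset=12
After 4 (tell()): offset=12
After 5 (seek(+6, CUR)): offset=16
After 6 (read(1)): returned '', offset=16
After 7 (seek(+1, CUR)): offset=16
After 8 (read(3)): returned '', offset=16
After 9 (seek(+6, CUR)): offset=16
After 10 (read(5)): returned '', offset=16
After 11 (read(2)): returned '', offset=16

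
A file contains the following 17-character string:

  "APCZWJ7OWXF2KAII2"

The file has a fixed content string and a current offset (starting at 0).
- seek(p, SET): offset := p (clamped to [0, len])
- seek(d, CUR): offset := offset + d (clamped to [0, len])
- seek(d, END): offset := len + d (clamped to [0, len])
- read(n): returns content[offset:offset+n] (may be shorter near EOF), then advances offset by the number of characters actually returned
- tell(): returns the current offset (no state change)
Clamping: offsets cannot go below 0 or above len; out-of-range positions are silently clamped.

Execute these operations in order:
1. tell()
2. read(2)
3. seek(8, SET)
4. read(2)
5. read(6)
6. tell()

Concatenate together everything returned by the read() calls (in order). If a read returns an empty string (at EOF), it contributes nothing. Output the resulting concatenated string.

Answer: APWXF2KAII

Derivation:
After 1 (tell()): offset=0
After 2 (read(2)): returned 'AP', offset=2
After 3 (seek(8, SET)): offset=8
After 4 (read(2)): returned 'WX', offset=10
After 5 (read(6)): returned 'F2KAII', offset=16
After 6 (tell()): offset=16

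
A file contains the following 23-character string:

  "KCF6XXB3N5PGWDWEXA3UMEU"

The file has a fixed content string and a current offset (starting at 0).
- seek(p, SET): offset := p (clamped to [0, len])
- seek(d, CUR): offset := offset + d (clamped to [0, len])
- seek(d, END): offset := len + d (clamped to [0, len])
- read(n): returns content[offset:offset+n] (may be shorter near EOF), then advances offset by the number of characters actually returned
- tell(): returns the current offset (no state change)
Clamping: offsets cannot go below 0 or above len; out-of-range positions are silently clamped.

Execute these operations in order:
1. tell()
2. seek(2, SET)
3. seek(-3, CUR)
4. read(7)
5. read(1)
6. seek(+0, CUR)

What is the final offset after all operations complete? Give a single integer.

Answer: 8

Derivation:
After 1 (tell()): offset=0
After 2 (seek(2, SET)): offset=2
After 3 (seek(-3, CUR)): offset=0
After 4 (read(7)): returned 'KCF6XXB', offset=7
After 5 (read(1)): returned '3', offset=8
After 6 (seek(+0, CUR)): offset=8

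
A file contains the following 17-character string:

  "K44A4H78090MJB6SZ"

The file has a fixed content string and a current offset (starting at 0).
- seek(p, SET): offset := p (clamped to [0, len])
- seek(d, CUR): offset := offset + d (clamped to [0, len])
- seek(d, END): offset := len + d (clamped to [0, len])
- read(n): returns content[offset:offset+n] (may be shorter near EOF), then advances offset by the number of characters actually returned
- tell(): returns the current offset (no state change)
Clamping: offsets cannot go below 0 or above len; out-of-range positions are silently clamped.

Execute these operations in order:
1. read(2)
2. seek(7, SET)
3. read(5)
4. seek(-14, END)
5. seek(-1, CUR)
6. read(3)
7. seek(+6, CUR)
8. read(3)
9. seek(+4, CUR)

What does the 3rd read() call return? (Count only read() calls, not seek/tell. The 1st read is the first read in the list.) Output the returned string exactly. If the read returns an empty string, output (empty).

Answer: 4A4

Derivation:
After 1 (read(2)): returned 'K4', offset=2
After 2 (seek(7, SET)): offset=7
After 3 (read(5)): returned '8090M', offset=12
After 4 (seek(-14, END)): offset=3
After 5 (seek(-1, CUR)): offset=2
After 6 (read(3)): returned '4A4', offset=5
After 7 (seek(+6, CUR)): offset=11
After 8 (read(3)): returned 'MJB', offset=14
After 9 (seek(+4, CUR)): offset=17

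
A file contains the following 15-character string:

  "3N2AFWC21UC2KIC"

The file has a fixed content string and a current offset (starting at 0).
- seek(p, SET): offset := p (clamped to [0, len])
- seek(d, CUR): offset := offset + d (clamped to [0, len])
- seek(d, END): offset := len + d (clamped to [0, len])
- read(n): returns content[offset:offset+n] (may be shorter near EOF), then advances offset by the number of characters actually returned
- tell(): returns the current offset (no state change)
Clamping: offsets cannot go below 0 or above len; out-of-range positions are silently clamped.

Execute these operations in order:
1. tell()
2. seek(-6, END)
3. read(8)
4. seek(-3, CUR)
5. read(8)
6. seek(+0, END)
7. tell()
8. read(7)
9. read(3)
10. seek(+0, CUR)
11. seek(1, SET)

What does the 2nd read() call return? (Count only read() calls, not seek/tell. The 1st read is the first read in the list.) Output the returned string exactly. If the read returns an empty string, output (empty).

After 1 (tell()): offset=0
After 2 (seek(-6, END)): offset=9
After 3 (read(8)): returned 'UC2KIC', offset=15
After 4 (seek(-3, CUR)): offset=12
After 5 (read(8)): returned 'KIC', offset=15
After 6 (seek(+0, END)): offset=15
After 7 (tell()): offset=15
After 8 (read(7)): returned '', offset=15
After 9 (read(3)): returned '', offset=15
After 10 (seek(+0, CUR)): offset=15
After 11 (seek(1, SET)): offset=1

Answer: KIC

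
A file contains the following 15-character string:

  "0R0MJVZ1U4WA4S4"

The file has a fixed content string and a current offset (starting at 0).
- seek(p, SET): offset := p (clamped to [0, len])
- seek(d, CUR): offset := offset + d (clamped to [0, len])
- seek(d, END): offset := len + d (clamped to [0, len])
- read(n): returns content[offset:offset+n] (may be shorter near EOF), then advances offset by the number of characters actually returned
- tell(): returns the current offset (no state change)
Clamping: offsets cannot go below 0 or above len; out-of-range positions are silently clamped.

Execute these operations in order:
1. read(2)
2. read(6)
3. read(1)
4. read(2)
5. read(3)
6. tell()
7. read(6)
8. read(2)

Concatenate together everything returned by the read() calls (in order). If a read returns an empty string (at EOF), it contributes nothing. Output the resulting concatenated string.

Answer: 0R0MJVZ1U4WA4S4

Derivation:
After 1 (read(2)): returned '0R', offset=2
After 2 (read(6)): returned '0MJVZ1', offset=8
After 3 (read(1)): returned 'U', offset=9
After 4 (read(2)): returned '4W', offset=11
After 5 (read(3)): returned 'A4S', offset=14
After 6 (tell()): offset=14
After 7 (read(6)): returned '4', offset=15
After 8 (read(2)): returned '', offset=15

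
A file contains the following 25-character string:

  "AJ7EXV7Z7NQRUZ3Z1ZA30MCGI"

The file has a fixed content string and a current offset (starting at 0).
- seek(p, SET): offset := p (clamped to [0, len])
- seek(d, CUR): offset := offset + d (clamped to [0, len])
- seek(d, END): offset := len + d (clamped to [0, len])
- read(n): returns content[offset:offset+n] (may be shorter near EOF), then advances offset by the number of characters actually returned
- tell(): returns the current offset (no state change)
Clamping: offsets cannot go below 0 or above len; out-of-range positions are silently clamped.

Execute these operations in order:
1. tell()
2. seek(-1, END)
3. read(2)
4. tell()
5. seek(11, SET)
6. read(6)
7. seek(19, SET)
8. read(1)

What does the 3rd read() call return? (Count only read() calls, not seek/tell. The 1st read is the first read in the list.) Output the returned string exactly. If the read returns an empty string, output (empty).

Answer: 3

Derivation:
After 1 (tell()): offset=0
After 2 (seek(-1, END)): offset=24
After 3 (read(2)): returned 'I', offset=25
After 4 (tell()): offset=25
After 5 (seek(11, SET)): offset=11
After 6 (read(6)): returned 'RUZ3Z1', offset=17
After 7 (seek(19, SET)): offset=19
After 8 (read(1)): returned '3', offset=20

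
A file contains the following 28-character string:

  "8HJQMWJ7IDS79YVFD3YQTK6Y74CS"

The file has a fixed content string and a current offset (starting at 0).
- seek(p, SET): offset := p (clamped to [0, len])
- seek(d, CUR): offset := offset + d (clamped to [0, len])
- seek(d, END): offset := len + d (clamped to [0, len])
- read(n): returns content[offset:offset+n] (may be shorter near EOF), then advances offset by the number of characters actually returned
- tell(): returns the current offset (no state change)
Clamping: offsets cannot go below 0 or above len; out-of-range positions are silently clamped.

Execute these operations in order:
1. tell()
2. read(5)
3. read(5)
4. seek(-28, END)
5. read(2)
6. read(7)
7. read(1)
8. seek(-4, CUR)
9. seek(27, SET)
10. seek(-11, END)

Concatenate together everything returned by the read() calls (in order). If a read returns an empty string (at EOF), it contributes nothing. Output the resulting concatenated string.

Answer: 8HJQMWJ7ID8HJQMWJ7ID

Derivation:
After 1 (tell()): offset=0
After 2 (read(5)): returned '8HJQM', offset=5
After 3 (read(5)): returned 'WJ7ID', offset=10
After 4 (seek(-28, END)): offset=0
After 5 (read(2)): returned '8H', offset=2
After 6 (read(7)): returned 'JQMWJ7I', offset=9
After 7 (read(1)): returned 'D', offset=10
After 8 (seek(-4, CUR)): offset=6
After 9 (seek(27, SET)): offset=27
After 10 (seek(-11, END)): offset=17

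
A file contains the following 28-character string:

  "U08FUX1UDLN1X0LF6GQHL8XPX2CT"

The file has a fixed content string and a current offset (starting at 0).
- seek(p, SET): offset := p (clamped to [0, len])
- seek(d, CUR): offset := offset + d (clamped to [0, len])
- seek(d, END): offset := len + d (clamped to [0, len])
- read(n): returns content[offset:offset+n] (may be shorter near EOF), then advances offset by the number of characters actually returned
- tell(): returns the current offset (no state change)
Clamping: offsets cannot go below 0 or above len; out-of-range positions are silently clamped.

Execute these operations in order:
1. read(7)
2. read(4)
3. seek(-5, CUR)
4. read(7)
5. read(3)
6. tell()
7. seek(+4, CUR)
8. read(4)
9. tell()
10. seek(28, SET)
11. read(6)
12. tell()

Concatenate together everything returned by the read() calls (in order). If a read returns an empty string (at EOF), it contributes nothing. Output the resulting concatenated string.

After 1 (read(7)): returned 'U08FUX1', offset=7
After 2 (read(4)): returned 'UDLN', offset=11
After 3 (seek(-5, CUR)): offset=6
After 4 (read(7)): returned '1UDLN1X', offset=13
After 5 (read(3)): returned '0LF', offset=16
After 6 (tell()): offset=16
After 7 (seek(+4, CUR)): offset=20
After 8 (read(4)): returned 'L8XP', offset=24
After 9 (tell()): offset=24
After 10 (seek(28, SET)): offset=28
After 11 (read(6)): returned '', offset=28
After 12 (tell()): offset=28

Answer: U08FUX1UDLN1UDLN1X0LFL8XP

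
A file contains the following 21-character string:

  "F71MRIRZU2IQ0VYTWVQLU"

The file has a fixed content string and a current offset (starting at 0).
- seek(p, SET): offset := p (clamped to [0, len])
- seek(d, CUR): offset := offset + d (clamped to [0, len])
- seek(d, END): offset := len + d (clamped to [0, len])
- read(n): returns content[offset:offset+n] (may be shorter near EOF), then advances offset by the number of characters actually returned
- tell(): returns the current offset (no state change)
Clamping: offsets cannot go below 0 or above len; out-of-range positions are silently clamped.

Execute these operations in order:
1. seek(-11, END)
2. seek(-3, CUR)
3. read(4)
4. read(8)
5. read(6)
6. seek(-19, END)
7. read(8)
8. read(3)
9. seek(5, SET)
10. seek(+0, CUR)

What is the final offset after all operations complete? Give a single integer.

After 1 (seek(-11, END)): offset=10
After 2 (seek(-3, CUR)): offset=7
After 3 (read(4)): returned 'ZU2I', offset=11
After 4 (read(8)): returned 'Q0VYTWVQ', offset=19
After 5 (read(6)): returned 'LU', offset=21
After 6 (seek(-19, END)): offset=2
After 7 (read(8)): returned '1MRIRZU2', offset=10
After 8 (read(3)): returned 'IQ0', offset=13
After 9 (seek(5, SET)): offset=5
After 10 (seek(+0, CUR)): offset=5

Answer: 5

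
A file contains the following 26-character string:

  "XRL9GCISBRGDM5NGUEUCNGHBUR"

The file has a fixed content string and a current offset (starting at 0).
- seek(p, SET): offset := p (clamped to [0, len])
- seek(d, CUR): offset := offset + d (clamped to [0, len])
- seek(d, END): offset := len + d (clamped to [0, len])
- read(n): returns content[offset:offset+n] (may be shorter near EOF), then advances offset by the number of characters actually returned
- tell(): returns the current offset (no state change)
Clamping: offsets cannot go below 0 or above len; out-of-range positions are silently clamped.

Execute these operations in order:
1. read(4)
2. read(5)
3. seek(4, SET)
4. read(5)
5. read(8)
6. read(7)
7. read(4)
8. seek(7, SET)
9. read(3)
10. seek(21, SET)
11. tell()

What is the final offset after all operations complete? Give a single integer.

Answer: 21

Derivation:
After 1 (read(4)): returned 'XRL9', offset=4
After 2 (read(5)): returned 'GCISB', offset=9
After 3 (seek(4, SET)): offset=4
After 4 (read(5)): returned 'GCISB', offset=9
After 5 (read(8)): returned 'RGDM5NGU', offset=17
After 6 (read(7)): returned 'EUCNGHB', offset=24
After 7 (read(4)): returned 'UR', offset=26
After 8 (seek(7, SET)): offset=7
After 9 (read(3)): returned 'SBR', offset=10
After 10 (seek(21, SET)): offset=21
After 11 (tell()): offset=21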